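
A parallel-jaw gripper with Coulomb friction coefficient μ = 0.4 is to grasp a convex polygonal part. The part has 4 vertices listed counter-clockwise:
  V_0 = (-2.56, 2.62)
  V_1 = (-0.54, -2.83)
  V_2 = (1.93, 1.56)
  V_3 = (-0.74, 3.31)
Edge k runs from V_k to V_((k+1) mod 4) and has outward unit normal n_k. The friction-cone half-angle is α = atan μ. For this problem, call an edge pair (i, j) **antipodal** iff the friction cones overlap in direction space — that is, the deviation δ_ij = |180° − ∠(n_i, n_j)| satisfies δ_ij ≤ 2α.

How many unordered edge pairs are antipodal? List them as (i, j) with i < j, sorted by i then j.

count = 2; pairs: (0,2), (1,3)

α = atan 0.4 = 21.80°;  2α = 43.60°
n_0 = (-0.9377, -0.3475)
n_1 = (+0.8715, -0.4904)
n_2 = (+0.5482, +0.8364)
n_3 = (-0.3545, +0.9351)
  (0,1): δ = 49.70°  ·
  (0,2): δ = 36.42°  ✓
  (0,3): δ = 90.43°  ·
  (1,2): δ = 93.88°  ·
  (1,3): δ = 39.87°  ✓
  (2,3): δ = 126.00°  ·
antipodal pairs: 2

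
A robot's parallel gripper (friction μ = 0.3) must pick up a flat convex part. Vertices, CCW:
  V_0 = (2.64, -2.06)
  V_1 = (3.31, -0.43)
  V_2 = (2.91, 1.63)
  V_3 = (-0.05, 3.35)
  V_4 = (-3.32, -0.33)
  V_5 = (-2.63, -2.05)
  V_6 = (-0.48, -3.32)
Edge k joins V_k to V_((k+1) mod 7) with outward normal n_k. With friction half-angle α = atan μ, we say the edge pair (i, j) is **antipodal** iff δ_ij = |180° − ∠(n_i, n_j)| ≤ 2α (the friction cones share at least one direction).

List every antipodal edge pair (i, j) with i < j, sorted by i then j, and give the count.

count = 4; pairs: (0,3), (1,4), (2,5), (3,6)

α = atan 0.3 = 16.70°;  2α = 33.40°
n_0 = (+0.9249, -0.3802)
n_1 = (+0.9817, +0.1906)
n_2 = (+0.5024, +0.8646)
n_3 = (-0.7475, +0.6642)
n_4 = (-0.9281, -0.3723)
n_5 = (-0.5086, -0.8610)
n_6 = (+0.3745, -0.9272)
  (0,1): δ = 146.67°  ·
  (0,2): δ = 97.82°  ·
  (0,3): δ = 19.28°  ✓
  (0,4): δ = 44.20°  ·
  (0,5): δ = 81.77°  ·
  (0,6): δ = 134.34°  ·
  (1,2): δ = 131.15°  ·
  (1,3): δ = 52.61°  ·
  (1,4): δ = 10.87°  ✓
  (1,5): δ = 48.44°  ·
  (1,6): δ = 101.00°  ·
  (2,3): δ = 101.46°  ·
  (2,4): δ = 37.98°  ·
  (2,5): δ = 0.41°  ✓
  (2,6): δ = 52.15°  ·
  (3,4): δ = 116.52°  ·
  (3,5): δ = 78.95°  ·
  (3,6): δ = 26.38°  ✓
  (4,5): δ = 142.43°  ·
  (4,6): δ = 89.87°  ·
  (5,6): δ = 127.44°  ·
antipodal pairs: 4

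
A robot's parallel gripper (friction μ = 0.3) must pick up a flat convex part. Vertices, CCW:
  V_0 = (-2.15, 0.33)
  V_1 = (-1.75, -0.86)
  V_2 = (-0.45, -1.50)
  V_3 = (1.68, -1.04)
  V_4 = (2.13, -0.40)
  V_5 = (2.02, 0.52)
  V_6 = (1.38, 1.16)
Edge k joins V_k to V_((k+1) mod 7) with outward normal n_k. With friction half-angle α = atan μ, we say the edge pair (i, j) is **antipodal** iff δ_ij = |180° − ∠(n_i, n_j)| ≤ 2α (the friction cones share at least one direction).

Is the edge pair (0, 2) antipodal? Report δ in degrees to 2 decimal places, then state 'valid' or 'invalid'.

δ = 96.39°, invalid

α = atan 0.3 = 16.70°;  2α = 33.40°
edge 0: e_0 = (+0.40, -1.19);  n_0 = (-0.9479, -0.3186)
edge 2: e_2 = (+2.13, +0.46);  n_2 = (+0.2111, -0.9775)
∠(n_0, n_2) = 83.61°
δ = |180° − 83.61°| = 96.39°
96.39° > 2α = 33.40°  →  invalid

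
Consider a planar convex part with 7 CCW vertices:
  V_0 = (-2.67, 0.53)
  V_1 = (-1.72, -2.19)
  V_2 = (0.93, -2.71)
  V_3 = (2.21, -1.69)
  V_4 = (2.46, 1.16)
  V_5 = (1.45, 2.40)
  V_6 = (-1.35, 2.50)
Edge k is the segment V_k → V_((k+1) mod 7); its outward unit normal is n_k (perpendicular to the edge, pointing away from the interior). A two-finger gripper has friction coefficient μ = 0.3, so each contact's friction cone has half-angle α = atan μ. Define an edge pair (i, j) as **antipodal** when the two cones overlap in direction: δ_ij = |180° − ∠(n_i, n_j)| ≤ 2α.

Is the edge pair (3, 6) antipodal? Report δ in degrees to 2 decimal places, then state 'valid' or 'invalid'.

δ = 28.81°, valid

α = atan 0.3 = 16.70°;  2α = 33.40°
edge 3: e_3 = (+0.25, +2.85);  n_3 = (+0.9962, -0.0874)
edge 6: e_6 = (-1.32, -1.97);  n_6 = (-0.8308, +0.5566)
∠(n_3, n_6) = 151.19°
δ = |180° − 151.19°| = 28.81°
28.81° ≤ 2α = 33.40°  →  valid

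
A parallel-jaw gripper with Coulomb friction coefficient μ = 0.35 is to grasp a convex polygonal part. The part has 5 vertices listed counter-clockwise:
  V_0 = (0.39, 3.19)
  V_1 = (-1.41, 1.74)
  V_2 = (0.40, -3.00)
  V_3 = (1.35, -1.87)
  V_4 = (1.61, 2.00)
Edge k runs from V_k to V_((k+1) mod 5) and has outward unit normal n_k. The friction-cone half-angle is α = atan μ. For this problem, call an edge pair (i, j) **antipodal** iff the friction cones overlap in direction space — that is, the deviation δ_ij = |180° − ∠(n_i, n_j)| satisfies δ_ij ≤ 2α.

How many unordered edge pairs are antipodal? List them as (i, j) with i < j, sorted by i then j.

count = 3; pairs: (0,2), (1,3), (1,4)

α = atan 0.35 = 19.29°;  2α = 38.58°
n_0 = (-0.6273, +0.7788)
n_1 = (-0.9342, -0.3567)
n_2 = (+0.7654, -0.6435)
n_3 = (+0.9978, -0.0670)
n_4 = (+0.6983, +0.7159)
  (0,1): δ = 107.95°  ·
  (0,2): δ = 11.09°  ✓
  (0,3): δ = 47.30°  ·
  (0,4): δ = 96.86°  ·
  (1,2): δ = 60.95°  ·
  (1,3): δ = 24.74°  ✓
  (1,4): δ = 24.81°  ✓
  (2,3): δ = 143.79°  ·
  (2,4): δ = 94.23°  ·
  (3,4): δ = 130.44°  ·
antipodal pairs: 3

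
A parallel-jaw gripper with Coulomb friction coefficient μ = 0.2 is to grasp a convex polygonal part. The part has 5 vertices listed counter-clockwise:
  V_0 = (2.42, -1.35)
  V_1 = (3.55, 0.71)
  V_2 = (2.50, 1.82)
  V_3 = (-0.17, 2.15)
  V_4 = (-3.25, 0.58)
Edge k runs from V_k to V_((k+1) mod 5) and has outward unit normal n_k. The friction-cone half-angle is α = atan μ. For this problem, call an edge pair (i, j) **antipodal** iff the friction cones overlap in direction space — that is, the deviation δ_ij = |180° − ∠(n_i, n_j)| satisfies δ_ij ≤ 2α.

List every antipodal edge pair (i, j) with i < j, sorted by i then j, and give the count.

count = 1; pairs: (2,4)

α = atan 0.2 = 11.31°;  2α = 22.62°
n_0 = (+0.8768, -0.4809)
n_1 = (+0.7265, +0.6872)
n_2 = (+0.1227, +0.9924)
n_3 = (-0.4541, +0.8909)
n_4 = (-0.3222, -0.9467)
  (0,1): δ = 107.84°  ·
  (0,2): δ = 68.30°  ·
  (0,3): δ = 34.24°  ·
  (0,4): δ = 99.95°  ·
  (1,2): δ = 140.45°  ·
  (1,3): δ = 106.40°  ·
  (1,4): δ = 27.79°  ·
  (2,3): δ = 145.94°  ·
  (2,4): δ = 11.75°  ✓
  (3,4): δ = 45.81°  ·
antipodal pairs: 1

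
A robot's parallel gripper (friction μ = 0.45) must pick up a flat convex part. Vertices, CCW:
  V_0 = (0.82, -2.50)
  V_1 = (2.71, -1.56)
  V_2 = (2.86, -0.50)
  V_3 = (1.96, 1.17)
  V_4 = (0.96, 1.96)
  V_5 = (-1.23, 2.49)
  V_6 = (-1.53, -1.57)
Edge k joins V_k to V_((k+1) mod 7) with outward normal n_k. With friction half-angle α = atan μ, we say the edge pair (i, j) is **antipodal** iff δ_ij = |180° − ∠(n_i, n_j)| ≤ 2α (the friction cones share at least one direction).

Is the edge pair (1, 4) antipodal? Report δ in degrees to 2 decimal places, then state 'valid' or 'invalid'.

α = atan 0.45 = 24.23°;  2α = 48.46°
edge 1: e_1 = (+0.15, +1.06);  n_1 = (+0.9901, -0.1401)
edge 4: e_4 = (-2.19, +0.53);  n_4 = (+0.2352, +0.9719)
∠(n_1, n_4) = 84.45°
δ = |180° − 84.45°| = 95.55°
95.55° > 2α = 48.46°  →  invalid

δ = 95.55°, invalid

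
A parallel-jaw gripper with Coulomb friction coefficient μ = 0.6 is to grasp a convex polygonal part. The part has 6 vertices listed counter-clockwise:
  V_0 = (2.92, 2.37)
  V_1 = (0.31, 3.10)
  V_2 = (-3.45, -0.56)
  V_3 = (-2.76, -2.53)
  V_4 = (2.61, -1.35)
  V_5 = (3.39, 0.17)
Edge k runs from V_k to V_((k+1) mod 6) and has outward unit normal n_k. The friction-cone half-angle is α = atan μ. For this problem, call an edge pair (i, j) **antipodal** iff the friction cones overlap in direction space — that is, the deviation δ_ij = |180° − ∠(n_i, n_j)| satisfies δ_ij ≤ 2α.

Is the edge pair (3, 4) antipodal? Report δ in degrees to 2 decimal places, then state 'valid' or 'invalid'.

α = atan 0.6 = 30.96°;  2α = 61.93°
edge 3: e_3 = (+5.37, +1.18);  n_3 = (+0.2146, -0.9767)
edge 4: e_4 = (+0.78, +1.52);  n_4 = (+0.8897, -0.4566)
∠(n_3, n_4) = 50.44°
δ = |180° − 50.44°| = 129.56°
129.56° > 2α = 61.93°  →  invalid

δ = 129.56°, invalid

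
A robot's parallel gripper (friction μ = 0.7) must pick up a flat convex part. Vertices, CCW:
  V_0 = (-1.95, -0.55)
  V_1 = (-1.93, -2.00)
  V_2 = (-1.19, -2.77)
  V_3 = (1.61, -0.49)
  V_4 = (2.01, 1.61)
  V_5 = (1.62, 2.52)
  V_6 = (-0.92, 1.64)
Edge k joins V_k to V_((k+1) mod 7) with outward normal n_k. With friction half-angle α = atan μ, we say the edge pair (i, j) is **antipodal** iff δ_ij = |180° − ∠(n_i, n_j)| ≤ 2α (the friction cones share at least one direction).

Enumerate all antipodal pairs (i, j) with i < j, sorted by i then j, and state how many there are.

α = atan 0.7 = 34.99°;  2α = 69.98°
n_0 = (-0.9999, -0.0138)
n_1 = (-0.7210, -0.6929)
n_2 = (+0.6314, -0.7754)
n_3 = (+0.9823, -0.1871)
n_4 = (+0.9191, +0.3939)
n_5 = (-0.3274, +0.9449)
n_6 = (-0.9049, +0.4256)
  (0,1): δ = 136.93°  ·
  (0,2): δ = 51.63°  ✓
  (0,3): δ = 11.57°  ✓
  (0,4): δ = 22.41°  ✓
  (0,5): δ = 108.32°  ·
  (0,6): δ = 154.02°  ·
  (1,2): δ = 94.71°  ·
  (1,3): δ = 54.65°  ✓
  (1,4): δ = 20.66°  ✓
  (1,5): δ = 65.25°  ✓
  (1,6): δ = 110.95°  ·
  (2,3): δ = 139.94°  ·
  (2,4): δ = 105.96°  ·
  (2,5): δ = 20.05°  ✓
  (2,6): δ = 25.66°  ✓
  (3,4): δ = 146.02°  ·
  (3,5): δ = 60.11°  ✓
  (3,6): δ = 14.40°  ✓
  (4,5): δ = 94.09°  ·
  (4,6): δ = 48.39°  ✓
  (5,6): δ = 134.30°  ·
antipodal pairs: 11

count = 11; pairs: (0,2), (0,3), (0,4), (1,3), (1,4), (1,5), (2,5), (2,6), (3,5), (3,6), (4,6)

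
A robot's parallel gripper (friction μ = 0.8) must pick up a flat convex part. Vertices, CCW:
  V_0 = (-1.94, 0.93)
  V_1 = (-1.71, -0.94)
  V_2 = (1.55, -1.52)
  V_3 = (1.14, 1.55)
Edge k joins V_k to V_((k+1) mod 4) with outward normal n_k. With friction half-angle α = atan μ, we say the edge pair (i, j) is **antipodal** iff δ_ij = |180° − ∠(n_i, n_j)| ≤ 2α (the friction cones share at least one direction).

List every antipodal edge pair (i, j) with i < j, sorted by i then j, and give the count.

α = atan 0.8 = 38.66°;  2α = 77.32°
n_0 = (-0.9925, -0.1221)
n_1 = (-0.1752, -0.9845)
n_2 = (+0.9912, +0.1324)
n_3 = (-0.1973, +0.9803)
  (0,1): δ = 107.10°  ·
  (0,2): δ = 0.60°  ✓
  (0,3): δ = 94.37°  ·
  (1,2): δ = 72.30°  ✓
  (1,3): δ = 21.47°  ✓
  (2,3): δ = 86.23°  ·
antipodal pairs: 3

count = 3; pairs: (0,2), (1,2), (1,3)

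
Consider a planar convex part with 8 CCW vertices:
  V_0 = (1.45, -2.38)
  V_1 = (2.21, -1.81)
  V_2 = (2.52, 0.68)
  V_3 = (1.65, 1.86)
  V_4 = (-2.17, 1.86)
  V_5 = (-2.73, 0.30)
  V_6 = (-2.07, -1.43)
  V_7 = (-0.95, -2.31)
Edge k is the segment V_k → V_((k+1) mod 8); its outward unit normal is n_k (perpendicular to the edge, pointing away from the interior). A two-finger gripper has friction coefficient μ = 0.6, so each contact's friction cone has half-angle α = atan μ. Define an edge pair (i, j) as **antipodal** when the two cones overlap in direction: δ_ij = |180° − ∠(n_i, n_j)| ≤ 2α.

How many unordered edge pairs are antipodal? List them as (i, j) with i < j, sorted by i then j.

α = atan 0.6 = 30.96°;  2α = 61.93°
n_0 = (+0.6000, -0.8000)
n_1 = (+0.9923, -0.1235)
n_2 = (+0.8049, +0.5934)
n_3 = (+0.0000, +1.0000)
n_4 = (-0.9412, +0.3379)
n_5 = (-0.9343, -0.3564)
n_6 = (-0.6178, -0.7863)
n_7 = (-0.0292, -0.9996)
  (0,1): δ = 133.97°  ·
  (0,2): δ = 90.47°  ·
  (0,3): δ = 36.87°  ✓
  (0,4): δ = 33.38°  ✓
  (0,5): δ = 74.01°  ·
  (0,6): δ = 104.97°  ·
  (0,7): δ = 141.46°  ·
  (1,2): δ = 136.50°  ·
  (1,3): δ = 82.90°  ·
  (1,4): δ = 12.65°  ✓
  (1,5): δ = 27.98°  ✓
  (1,6): δ = 58.94°  ✓
  (1,7): δ = 95.43°  ·
  (2,3): δ = 126.40°  ·
  (2,4): δ = 56.15°  ✓
  (2,5): δ = 15.52°  ✓
  (2,6): δ = 15.44°  ✓
  (2,7): δ = 51.93°  ✓
  (3,4): δ = 109.75°  ·
  (3,5): δ = 69.12°  ·
  (3,6): δ = 38.16°  ✓
  (3,7): δ = 1.67°  ✓
  (4,5): δ = 139.37°  ·
  (4,6): δ = 108.41°  ·
  (4,7): δ = 71.92°  ·
  (5,6): δ = 149.04°  ·
  (5,7): δ = 112.55°  ·
  (6,7): δ = 143.51°  ·
antipodal pairs: 11

count = 11; pairs: (0,3), (0,4), (1,4), (1,5), (1,6), (2,4), (2,5), (2,6), (2,7), (3,6), (3,7)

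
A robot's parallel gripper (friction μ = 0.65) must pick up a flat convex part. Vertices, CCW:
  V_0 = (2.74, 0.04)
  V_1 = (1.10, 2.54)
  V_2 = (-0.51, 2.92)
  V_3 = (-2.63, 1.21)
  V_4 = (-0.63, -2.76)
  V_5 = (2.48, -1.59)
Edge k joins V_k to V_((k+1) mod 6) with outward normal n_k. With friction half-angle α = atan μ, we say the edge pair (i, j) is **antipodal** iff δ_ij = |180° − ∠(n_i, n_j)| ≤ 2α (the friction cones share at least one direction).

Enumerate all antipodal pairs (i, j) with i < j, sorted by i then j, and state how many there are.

count = 6; pairs: (0,3), (1,3), (1,4), (2,4), (2,5), (3,5)

α = atan 0.65 = 33.02°;  2α = 66.05°
n_0 = (+0.8361, +0.5485)
n_1 = (+0.2297, +0.9733)
n_2 = (-0.6278, +0.7784)
n_3 = (-0.8931, -0.4499)
n_4 = (+0.3521, -0.9360)
n_5 = (+0.9875, -0.1575)
  (0,1): δ = 136.55°  ·
  (0,2): δ = 84.38°  ·
  (0,3): δ = 6.53°  ✓
  (0,4): δ = 77.35°  ·
  (0,5): δ = 137.67°  ·
  (1,2): δ = 127.83°  ·
  (1,3): δ = 49.98°  ✓
  (1,4): δ = 33.90°  ✓
  (1,5): δ = 94.22°  ·
  (2,3): δ = 102.15°  ·
  (2,4): δ = 18.27°  ✓
  (2,5): δ = 42.05°  ✓
  (3,4): δ = 96.12°  ·
  (3,5): δ = 35.80°  ✓
  (4,5): δ = 119.68°  ·
antipodal pairs: 6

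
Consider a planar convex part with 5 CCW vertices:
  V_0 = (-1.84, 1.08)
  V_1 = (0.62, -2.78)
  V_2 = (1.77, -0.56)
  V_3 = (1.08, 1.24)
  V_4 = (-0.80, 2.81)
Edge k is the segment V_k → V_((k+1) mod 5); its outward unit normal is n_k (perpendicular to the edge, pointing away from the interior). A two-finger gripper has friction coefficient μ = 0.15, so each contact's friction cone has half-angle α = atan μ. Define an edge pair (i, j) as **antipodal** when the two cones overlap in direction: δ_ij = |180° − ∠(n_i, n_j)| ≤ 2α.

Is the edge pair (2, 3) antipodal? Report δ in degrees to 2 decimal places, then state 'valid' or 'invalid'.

δ = 150.84°, invalid

α = atan 0.15 = 8.53°;  2α = 17.06°
edge 2: e_2 = (-0.69, +1.80);  n_2 = (+0.9337, +0.3579)
edge 3: e_3 = (-1.88, +1.57);  n_3 = (+0.6410, +0.7676)
∠(n_2, n_3) = 29.16°
δ = |180° − 29.16°| = 150.84°
150.84° > 2α = 17.06°  →  invalid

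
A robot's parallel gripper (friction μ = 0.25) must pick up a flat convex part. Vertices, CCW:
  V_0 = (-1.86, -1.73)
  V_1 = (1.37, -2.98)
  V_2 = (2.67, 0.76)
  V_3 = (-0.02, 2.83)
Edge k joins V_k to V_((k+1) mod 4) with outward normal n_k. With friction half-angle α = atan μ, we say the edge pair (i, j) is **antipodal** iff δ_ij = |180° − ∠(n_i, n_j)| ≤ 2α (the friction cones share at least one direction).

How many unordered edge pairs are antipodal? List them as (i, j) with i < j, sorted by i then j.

α = atan 0.25 = 14.04°;  2α = 28.07°
n_0 = (-0.3609, -0.9326)
n_1 = (+0.9446, -0.3283)
n_2 = (+0.6099, +0.7925)
n_3 = (-0.9274, +0.3742)
  (0,1): δ = 88.01°  ·
  (0,2): δ = 16.42°  ✓
  (0,3): δ = 89.18°  ·
  (1,2): δ = 108.41°  ·
  (1,3): δ = 2.81°  ✓
  (2,3): δ = 74.40°  ·
antipodal pairs: 2

count = 2; pairs: (0,2), (1,3)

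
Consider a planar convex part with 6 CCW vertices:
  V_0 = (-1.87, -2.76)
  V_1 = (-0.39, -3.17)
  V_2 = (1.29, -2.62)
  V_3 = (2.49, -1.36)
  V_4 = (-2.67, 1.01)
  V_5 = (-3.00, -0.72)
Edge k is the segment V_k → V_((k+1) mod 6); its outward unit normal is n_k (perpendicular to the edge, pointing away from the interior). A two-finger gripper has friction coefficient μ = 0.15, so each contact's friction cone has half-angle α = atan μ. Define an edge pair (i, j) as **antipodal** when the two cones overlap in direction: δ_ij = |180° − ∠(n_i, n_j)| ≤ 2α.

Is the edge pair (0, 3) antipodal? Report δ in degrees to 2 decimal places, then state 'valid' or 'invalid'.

δ = 9.19°, valid

α = atan 0.15 = 8.53°;  2α = 17.06°
edge 0: e_0 = (+1.48, -0.41);  n_0 = (-0.2670, -0.9637)
edge 3: e_3 = (-5.16, +2.37);  n_3 = (+0.4174, +0.9087)
∠(n_0, n_3) = 170.81°
δ = |180° − 170.81°| = 9.19°
9.19° ≤ 2α = 17.06°  →  valid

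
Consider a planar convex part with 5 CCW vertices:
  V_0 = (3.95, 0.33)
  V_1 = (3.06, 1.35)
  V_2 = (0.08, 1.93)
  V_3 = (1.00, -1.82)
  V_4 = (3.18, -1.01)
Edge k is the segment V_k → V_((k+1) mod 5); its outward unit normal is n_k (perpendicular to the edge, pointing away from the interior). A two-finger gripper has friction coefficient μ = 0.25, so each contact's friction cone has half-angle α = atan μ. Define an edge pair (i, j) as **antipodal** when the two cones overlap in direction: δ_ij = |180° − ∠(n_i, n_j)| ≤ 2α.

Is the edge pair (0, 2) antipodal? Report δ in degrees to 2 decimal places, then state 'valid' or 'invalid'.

α = atan 0.25 = 14.04°;  2α = 28.07°
edge 0: e_0 = (-0.89, +1.02);  n_0 = (+0.7535, +0.6575)
edge 2: e_2 = (+0.92, -3.75);  n_2 = (-0.9712, -0.2383)
∠(n_0, n_2) = 152.68°
δ = |180° − 152.68°| = 27.32°
27.32° ≤ 2α = 28.07°  →  valid

δ = 27.32°, valid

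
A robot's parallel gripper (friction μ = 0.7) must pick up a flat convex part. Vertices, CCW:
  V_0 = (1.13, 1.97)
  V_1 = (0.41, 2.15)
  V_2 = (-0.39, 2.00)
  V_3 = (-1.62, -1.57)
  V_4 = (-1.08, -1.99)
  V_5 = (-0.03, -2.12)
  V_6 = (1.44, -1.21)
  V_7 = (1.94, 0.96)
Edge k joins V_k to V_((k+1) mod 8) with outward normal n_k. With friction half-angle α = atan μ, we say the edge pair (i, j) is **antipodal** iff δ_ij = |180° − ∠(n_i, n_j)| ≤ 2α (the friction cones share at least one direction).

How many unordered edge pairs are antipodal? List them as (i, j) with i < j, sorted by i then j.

count = 13; pairs: (0,3), (0,4), (0,5), (1,3), (1,4), (1,5), (1,6), (2,5), (2,6), (2,7), (3,6), (3,7), (4,7)

α = atan 0.7 = 34.99°;  2α = 69.98°
n_0 = (+0.2425, +0.9701)
n_1 = (-0.1843, +0.9829)
n_2 = (-0.9455, +0.3257)
n_3 = (-0.6139, -0.7894)
n_4 = (-0.1229, -0.9924)
n_5 = (+0.5264, -0.8503)
n_6 = (+0.9745, -0.2245)
n_7 = (+0.7801, +0.6256)
  (0,1): δ = 155.34°  ·
  (0,2): δ = 94.97°  ·
  (0,3): δ = 23.84°  ✓
  (0,4): δ = 6.98°  ✓
  (0,5): δ = 45.80°  ✓
  (0,6): δ = 91.06°  ·
  (0,7): δ = 142.77°  ·
  (1,2): δ = 119.63°  ·
  (1,3): δ = 48.49°  ✓
  (1,4): δ = 17.68°  ✓
  (1,5): δ = 21.14°  ✓
  (1,6): δ = 66.41°  ✓
  (1,7): δ = 118.11°  ·
  (2,3): δ = 108.86°  ·
  (2,4): δ = 78.05°  ·
  (2,5): δ = 39.23°  ✓
  (2,6): δ = 6.04°  ✓
  (2,7): δ = 57.74°  ✓
  (3,4): δ = 149.18°  ·
  (3,5): δ = 110.37°  ·
  (3,6): δ = 65.10°  ✓
  (3,7): δ = 13.40°  ✓
  (4,5): δ = 141.18°  ·
  (4,6): δ = 95.92°  ·
  (4,7): δ = 44.21°  ✓
  (5,6): δ = 134.73°  ·
  (5,7): δ = 83.03°  ·
  (6,7): δ = 128.30°  ·
antipodal pairs: 13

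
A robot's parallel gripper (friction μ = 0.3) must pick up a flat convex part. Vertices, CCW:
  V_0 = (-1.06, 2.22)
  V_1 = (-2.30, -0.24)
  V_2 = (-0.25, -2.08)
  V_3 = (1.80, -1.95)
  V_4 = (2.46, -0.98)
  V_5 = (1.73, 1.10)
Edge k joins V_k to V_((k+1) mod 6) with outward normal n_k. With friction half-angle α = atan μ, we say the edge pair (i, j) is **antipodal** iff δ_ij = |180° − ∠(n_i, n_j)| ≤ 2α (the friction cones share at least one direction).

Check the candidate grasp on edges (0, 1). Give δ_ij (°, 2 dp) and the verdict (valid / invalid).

α = atan 0.3 = 16.70°;  2α = 33.40°
edge 0: e_0 = (-1.24, -2.46);  n_0 = (-0.8930, +0.4501)
edge 1: e_1 = (+2.05, -1.84);  n_1 = (-0.6680, -0.7442)
∠(n_0, n_1) = 74.84°
δ = |180° − 74.84°| = 105.16°
105.16° > 2α = 33.40°  →  invalid

δ = 105.16°, invalid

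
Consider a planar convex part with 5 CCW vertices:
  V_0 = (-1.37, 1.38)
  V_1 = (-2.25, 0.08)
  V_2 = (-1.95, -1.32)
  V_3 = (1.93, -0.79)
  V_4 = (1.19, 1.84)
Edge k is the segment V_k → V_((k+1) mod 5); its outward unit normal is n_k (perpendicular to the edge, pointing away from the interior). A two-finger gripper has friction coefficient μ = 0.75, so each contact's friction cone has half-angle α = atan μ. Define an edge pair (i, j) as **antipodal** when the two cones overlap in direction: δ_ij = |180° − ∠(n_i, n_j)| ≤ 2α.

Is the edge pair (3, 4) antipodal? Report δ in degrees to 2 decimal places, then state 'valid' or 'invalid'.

α = atan 0.75 = 36.87°;  2α = 73.74°
edge 3: e_3 = (-0.74, +2.63);  n_3 = (+0.9626, +0.2709)
edge 4: e_4 = (-2.56, -0.46);  n_4 = (-0.1769, +0.9842)
∠(n_3, n_4) = 84.47°
δ = |180° − 84.47°| = 95.53°
95.53° > 2α = 73.74°  →  invalid

δ = 95.53°, invalid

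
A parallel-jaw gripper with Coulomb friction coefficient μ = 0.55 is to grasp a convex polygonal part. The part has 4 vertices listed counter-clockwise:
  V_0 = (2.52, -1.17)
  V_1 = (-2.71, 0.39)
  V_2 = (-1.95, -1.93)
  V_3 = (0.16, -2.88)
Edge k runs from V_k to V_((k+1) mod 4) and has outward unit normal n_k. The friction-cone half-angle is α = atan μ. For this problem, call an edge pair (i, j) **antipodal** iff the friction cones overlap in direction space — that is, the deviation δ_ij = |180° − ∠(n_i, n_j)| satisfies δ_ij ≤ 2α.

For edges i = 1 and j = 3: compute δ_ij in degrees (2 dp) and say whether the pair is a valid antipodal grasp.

α = atan 0.55 = 28.81°;  2α = 57.62°
edge 1: e_1 = (+0.76, -2.32);  n_1 = (-0.9503, -0.3113)
edge 3: e_3 = (+2.36, +1.71);  n_3 = (+0.5867, -0.8098)
∠(n_1, n_3) = 107.79°
δ = |180° − 107.79°| = 72.21°
72.21° > 2α = 57.62°  →  invalid

δ = 72.21°, invalid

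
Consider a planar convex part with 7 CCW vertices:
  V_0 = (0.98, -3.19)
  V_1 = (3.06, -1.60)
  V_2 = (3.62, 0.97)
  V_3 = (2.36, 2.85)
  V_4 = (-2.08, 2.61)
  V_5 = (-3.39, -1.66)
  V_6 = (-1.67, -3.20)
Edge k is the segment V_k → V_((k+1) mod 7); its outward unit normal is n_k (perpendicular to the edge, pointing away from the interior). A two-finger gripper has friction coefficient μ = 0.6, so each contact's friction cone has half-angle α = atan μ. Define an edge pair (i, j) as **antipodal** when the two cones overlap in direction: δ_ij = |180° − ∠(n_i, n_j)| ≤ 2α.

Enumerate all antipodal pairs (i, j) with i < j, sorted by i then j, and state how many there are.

count = 9; pairs: (0,3), (0,4), (1,4), (1,5), (2,4), (2,5), (2,6), (3,5), (3,6)

α = atan 0.6 = 30.96°;  2α = 61.93°
n_0 = (+0.6073, -0.7945)
n_1 = (+0.9771, -0.2129)
n_2 = (+0.8307, +0.5567)
n_3 = (-0.0540, +0.9985)
n_4 = (-0.9560, +0.2933)
n_5 = (-0.6670, -0.7450)
n_6 = (+0.0038, -1.0000)
  (0,1): δ = 139.69°  ·
  (0,2): δ = 93.56°  ·
  (0,3): δ = 34.30°  ✓
  (0,4): δ = 35.55°  ✓
  (0,5): δ = 100.77°  ·
  (0,6): δ = 142.82°  ·
  (1,2): δ = 133.88°  ·
  (1,3): δ = 74.61°  ·
  (1,4): δ = 4.76°  ✓
  (1,5): δ = 60.45°  ✓
  (1,6): δ = 102.51°  ·
  (2,3): δ = 120.74°  ·
  (2,4): δ = 50.89°  ✓
  (2,5): δ = 14.33°  ✓
  (2,6): δ = 56.39°  ✓
  (3,4): δ = 110.15°  ·
  (3,5): δ = 44.93°  ✓
  (3,6): δ = 2.88°  ✓
  (4,5): δ = 114.78°  ·
  (4,6): δ = 72.73°  ·
  (5,6): δ = 137.94°  ·
antipodal pairs: 9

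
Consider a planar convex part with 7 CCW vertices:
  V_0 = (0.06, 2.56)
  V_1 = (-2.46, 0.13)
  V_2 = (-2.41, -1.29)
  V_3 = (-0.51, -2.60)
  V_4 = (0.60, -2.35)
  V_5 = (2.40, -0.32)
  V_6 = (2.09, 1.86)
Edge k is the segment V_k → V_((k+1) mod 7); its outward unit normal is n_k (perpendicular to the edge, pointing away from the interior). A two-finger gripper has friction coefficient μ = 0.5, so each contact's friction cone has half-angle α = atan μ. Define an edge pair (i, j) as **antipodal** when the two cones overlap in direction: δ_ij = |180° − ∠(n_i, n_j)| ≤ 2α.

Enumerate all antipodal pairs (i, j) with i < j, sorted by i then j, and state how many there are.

α = atan 0.5 = 26.57°;  2α = 53.13°
n_0 = (-0.6941, +0.7198)
n_1 = (-0.9994, -0.0352)
n_2 = (-0.5676, -0.8233)
n_3 = (+0.2197, -0.9756)
n_4 = (+0.7482, -0.6634)
n_5 = (+0.9900, +0.1408)
n_6 = (+0.3260, +0.9454)
  (0,1): δ = 131.94°  ·
  (0,2): δ = 78.54°  ·
  (0,3): δ = 31.27°  ✓
  (0,4): δ = 4.48°  ✓
  (0,5): δ = 54.13°  ·
  (0,6): δ = 117.02°  ·
  (1,2): δ = 126.60°  ·
  (1,3): δ = 79.32°  ·
  (1,4): δ = 43.58°  ✓
  (1,5): δ = 6.08°  ✓
  (1,6): δ = 68.96°  ·
  (2,3): δ = 132.72°  ·
  (2,4): δ = 96.98°  ·
  (2,5): δ = 47.32°  ✓
  (2,6): δ = 15.56°  ✓
  (3,4): δ = 144.26°  ·
  (3,5): δ = 94.60°  ·
  (3,6): δ = 31.72°  ✓
  (4,5): δ = 130.34°  ·
  (4,6): δ = 67.46°  ·
  (5,6): δ = 117.12°  ·
antipodal pairs: 7

count = 7; pairs: (0,3), (0,4), (1,4), (1,5), (2,5), (2,6), (3,6)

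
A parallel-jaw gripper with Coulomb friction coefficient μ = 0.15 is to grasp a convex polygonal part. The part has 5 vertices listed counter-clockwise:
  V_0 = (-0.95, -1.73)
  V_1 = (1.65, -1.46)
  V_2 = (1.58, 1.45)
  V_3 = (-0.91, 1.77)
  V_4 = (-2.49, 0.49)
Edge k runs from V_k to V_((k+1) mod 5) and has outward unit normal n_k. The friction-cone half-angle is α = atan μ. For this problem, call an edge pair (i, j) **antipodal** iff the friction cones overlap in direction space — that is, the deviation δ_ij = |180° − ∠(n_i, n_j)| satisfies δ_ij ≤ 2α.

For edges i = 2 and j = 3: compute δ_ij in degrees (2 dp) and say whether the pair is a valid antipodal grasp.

α = atan 0.15 = 8.53°;  2α = 17.06°
edge 2: e_2 = (-2.49, +0.32);  n_2 = (+0.1275, +0.9918)
edge 3: e_3 = (-1.58, -1.28);  n_3 = (-0.6295, +0.7770)
∠(n_2, n_3) = 46.34°
δ = |180° − 46.34°| = 133.66°
133.66° > 2α = 17.06°  →  invalid

δ = 133.66°, invalid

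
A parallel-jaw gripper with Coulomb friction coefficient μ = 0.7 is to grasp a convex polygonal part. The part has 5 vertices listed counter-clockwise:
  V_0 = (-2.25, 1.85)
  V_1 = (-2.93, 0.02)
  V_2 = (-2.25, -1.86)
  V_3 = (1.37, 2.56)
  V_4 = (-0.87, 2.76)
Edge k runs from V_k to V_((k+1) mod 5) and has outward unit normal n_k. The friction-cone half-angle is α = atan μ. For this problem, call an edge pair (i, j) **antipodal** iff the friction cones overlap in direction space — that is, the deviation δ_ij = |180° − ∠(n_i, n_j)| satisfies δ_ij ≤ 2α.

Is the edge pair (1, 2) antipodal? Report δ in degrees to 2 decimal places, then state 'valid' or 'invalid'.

δ = 59.20°, valid

α = atan 0.7 = 34.99°;  2α = 69.98°
edge 1: e_1 = (+0.68, -1.88);  n_1 = (-0.9404, -0.3401)
edge 2: e_2 = (+3.62, +4.42);  n_2 = (+0.7736, -0.6336)
∠(n_1, n_2) = 120.80°
δ = |180° − 120.80°| = 59.20°
59.20° ≤ 2α = 69.98°  →  valid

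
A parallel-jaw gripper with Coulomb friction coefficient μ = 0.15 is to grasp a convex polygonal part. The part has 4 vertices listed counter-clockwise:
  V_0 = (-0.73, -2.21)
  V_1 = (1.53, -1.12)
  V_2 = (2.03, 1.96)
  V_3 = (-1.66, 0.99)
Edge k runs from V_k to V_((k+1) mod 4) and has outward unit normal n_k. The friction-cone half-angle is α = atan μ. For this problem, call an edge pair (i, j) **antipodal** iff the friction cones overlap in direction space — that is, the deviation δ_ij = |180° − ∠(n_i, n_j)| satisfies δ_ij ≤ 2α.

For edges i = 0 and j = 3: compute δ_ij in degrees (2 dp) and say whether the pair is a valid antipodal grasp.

δ = 80.46°, invalid

α = atan 0.15 = 8.53°;  2α = 17.06°
edge 0: e_0 = (+2.26, +1.09);  n_0 = (+0.4344, -0.9007)
edge 3: e_3 = (+0.93, -3.20);  n_3 = (-0.9603, -0.2791)
∠(n_0, n_3) = 99.54°
δ = |180° − 99.54°| = 80.46°
80.46° > 2α = 17.06°  →  invalid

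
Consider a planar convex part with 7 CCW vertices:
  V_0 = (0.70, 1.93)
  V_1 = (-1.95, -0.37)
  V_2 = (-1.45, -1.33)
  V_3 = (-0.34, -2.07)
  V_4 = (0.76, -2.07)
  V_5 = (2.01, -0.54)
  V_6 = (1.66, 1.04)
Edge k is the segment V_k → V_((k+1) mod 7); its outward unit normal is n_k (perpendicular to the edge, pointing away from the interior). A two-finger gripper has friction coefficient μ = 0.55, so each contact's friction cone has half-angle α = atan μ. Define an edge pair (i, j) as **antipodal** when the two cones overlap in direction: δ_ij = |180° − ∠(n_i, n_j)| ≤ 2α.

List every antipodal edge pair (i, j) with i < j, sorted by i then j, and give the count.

count = 7; pairs: (0,3), (0,4), (1,5), (1,6), (2,5), (2,6), (3,6)

α = atan 0.55 = 28.81°;  2α = 57.62°
n_0 = (-0.6555, +0.7552)
n_1 = (-0.8869, -0.4619)
n_2 = (-0.5547, -0.8321)
n_3 = (+0.0000, -1.0000)
n_4 = (+0.7744, -0.6327)
n_5 = (+0.9763, +0.2163)
n_6 = (+0.6799, +0.7333)
  (0,1): δ = 103.44°  ·
  (0,2): δ = 74.65°  ·
  (0,3): δ = 40.96°  ✓
  (0,4): δ = 9.80°  ✓
  (0,5): δ = 61.53°  ·
  (0,6): δ = 96.21°  ·
  (1,2): δ = 151.20°  ·
  (1,3): δ = 117.51°  ·
  (1,4): δ = 66.76°  ·
  (1,5): δ = 15.02°  ✓
  (1,6): δ = 19.65°  ✓
  (2,3): δ = 146.31°  ·
  (2,4): δ = 95.56°  ·
  (2,5): δ = 43.82°  ✓
  (2,6): δ = 9.14°  ✓
  (3,4): δ = 129.25°  ·
  (3,5): δ = 77.51°  ·
  (3,6): δ = 42.83°  ✓
  (4,5): δ = 128.26°  ·
  (4,6): δ = 93.58°  ·
  (5,6): δ = 145.32°  ·
antipodal pairs: 7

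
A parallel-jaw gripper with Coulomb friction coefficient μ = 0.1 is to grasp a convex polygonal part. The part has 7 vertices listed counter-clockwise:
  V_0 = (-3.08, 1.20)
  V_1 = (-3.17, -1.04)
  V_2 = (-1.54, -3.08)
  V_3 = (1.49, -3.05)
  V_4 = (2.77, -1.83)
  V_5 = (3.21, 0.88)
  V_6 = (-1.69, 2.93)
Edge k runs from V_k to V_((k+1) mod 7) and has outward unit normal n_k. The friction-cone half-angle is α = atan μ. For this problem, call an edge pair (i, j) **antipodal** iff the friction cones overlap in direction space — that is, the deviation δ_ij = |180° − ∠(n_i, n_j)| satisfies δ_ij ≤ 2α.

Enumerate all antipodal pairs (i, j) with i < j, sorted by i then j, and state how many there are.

count = 2; pairs: (0,4), (3,6)

α = atan 0.1 = 5.71°;  2α = 11.42°
n_0 = (-0.9992, +0.0401)
n_1 = (-0.7812, -0.6242)
n_2 = (+0.0099, -1.0000)
n_3 = (+0.6899, -0.7239)
n_4 = (+0.9871, -0.1603)
n_5 = (+0.3860, +0.9225)
n_6 = (-0.7795, +0.6263)
  (0,1): δ = 139.07°  ·
  (0,2): δ = 87.13°  ·
  (0,3): δ = 44.07°  ·
  (0,4): δ = 6.92°  ✓
  (0,5): δ = 69.60°  ·
  (0,6): δ = 143.52°  ·
  (1,2): δ = 128.06°  ·
  (1,3): δ = 85.00°  ·
  (1,4): δ = 47.85°  ·
  (1,5): δ = 28.67°  ·
  (1,6): δ = 102.59°  ·
  (2,3): δ = 136.94°  ·
  (2,4): δ = 99.79°  ·
  (2,5): δ = 23.27°  ·
  (2,6): δ = 50.65°  ·
  (3,4): δ = 142.85°  ·
  (3,5): δ = 66.33°  ·
  (3,6): δ = 7.59°  ✓
  (4,5): δ = 103.48°  ·
  (4,6): δ = 29.56°  ·
  (5,6): δ = 106.08°  ·
antipodal pairs: 2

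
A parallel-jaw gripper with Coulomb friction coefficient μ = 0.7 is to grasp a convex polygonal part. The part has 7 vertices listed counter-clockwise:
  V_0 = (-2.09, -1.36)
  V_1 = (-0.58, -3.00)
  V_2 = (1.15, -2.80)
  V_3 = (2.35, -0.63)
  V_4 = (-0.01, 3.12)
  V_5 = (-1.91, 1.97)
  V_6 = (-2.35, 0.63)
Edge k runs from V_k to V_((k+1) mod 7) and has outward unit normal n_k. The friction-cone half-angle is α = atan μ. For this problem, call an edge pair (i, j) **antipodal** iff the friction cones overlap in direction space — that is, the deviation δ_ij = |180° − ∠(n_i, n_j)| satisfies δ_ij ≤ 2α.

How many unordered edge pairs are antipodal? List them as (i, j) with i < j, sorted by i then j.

count = 9; pairs: (0,3), (1,3), (1,4), (1,5), (2,4), (2,5), (2,6), (3,5), (3,6)

α = atan 0.7 = 34.99°;  2α = 69.98°
n_0 = (-0.7357, -0.6773)
n_1 = (+0.1148, -0.9934)
n_2 = (+0.8751, -0.4839)
n_3 = (+0.8463, +0.5326)
n_4 = (-0.5178, +0.8555)
n_5 = (-0.9501, +0.3120)
n_6 = (-0.9916, -0.1296)
  (0,1): δ = 126.04°  ·
  (0,2): δ = 71.58°  ·
  (0,3): δ = 10.45°  ✓
  (0,4): δ = 78.55°  ·
  (0,5): δ = 119.19°  ·
  (0,6): δ = 144.81°  ·
  (1,2): δ = 125.54°  ·
  (1,3): δ = 64.41°  ✓
  (1,4): δ = 24.59°  ✓
  (1,5): δ = 65.23°  ✓
  (1,6): δ = 90.85°  ·
  (2,3): δ = 118.87°  ·
  (2,4): δ = 29.87°  ✓
  (2,5): δ = 10.76°  ✓
  (2,6): δ = 36.39°  ✓
  (3,4): δ = 91.00°  ·
  (3,5): δ = 50.36°  ✓
  (3,6): δ = 24.74°  ✓
  (4,5): δ = 139.36°  ·
  (4,6): δ = 113.74°  ·
  (5,6): δ = 154.38°  ·
antipodal pairs: 9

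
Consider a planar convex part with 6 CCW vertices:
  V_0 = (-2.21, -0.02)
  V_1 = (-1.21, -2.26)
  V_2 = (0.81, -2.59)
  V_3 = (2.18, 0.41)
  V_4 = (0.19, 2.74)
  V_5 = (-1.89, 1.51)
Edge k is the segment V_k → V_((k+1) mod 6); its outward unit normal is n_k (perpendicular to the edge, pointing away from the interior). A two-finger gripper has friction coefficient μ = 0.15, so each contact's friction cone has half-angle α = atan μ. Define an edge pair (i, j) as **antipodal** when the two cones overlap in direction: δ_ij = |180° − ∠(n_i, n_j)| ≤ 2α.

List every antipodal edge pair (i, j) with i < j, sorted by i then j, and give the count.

α = atan 0.15 = 8.53°;  2α = 17.06°
n_0 = (-0.9131, -0.4077)
n_1 = (-0.1612, -0.9869)
n_2 = (+0.9096, -0.4154)
n_3 = (+0.7604, +0.6494)
n_4 = (-0.5090, +0.8608)
n_5 = (-0.9788, +0.2047)
  (0,1): δ = 123.34°  ·
  (0,2): δ = 48.60°  ·
  (0,3): δ = 16.44°  ✓
  (0,4): δ = 96.54°  ·
  (0,5): δ = 144.13°  ·
  (1,2): δ = 105.27°  ·
  (1,3): δ = 40.22°  ·
  (1,4): δ = 39.88°  ·
  (1,5): δ = 87.47°  ·
  (2,3): δ = 114.96°  ·
  (2,4): δ = 34.86°  ·
  (2,5): δ = 12.73°  ✓
  (3,4): δ = 99.90°  ·
  (3,5): δ = 52.31°  ·
  (4,5): δ = 132.41°  ·
antipodal pairs: 2

count = 2; pairs: (0,3), (2,5)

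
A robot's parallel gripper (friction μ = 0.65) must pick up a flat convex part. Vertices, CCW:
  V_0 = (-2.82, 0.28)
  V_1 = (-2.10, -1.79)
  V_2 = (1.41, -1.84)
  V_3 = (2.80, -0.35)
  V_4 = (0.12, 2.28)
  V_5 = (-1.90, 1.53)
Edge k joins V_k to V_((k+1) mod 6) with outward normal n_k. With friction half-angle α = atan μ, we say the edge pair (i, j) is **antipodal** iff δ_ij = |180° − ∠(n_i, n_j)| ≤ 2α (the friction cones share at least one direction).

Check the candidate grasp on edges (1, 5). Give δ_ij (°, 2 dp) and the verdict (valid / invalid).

α = atan 0.65 = 33.02°;  2α = 66.05°
edge 1: e_1 = (+3.51, -0.05);  n_1 = (-0.0142, -0.9999)
edge 5: e_5 = (-0.92, -1.25);  n_5 = (-0.8054, +0.5928)
∠(n_1, n_5) = 125.54°
δ = |180° − 125.54°| = 54.46°
54.46° ≤ 2α = 66.05°  →  valid

δ = 54.46°, valid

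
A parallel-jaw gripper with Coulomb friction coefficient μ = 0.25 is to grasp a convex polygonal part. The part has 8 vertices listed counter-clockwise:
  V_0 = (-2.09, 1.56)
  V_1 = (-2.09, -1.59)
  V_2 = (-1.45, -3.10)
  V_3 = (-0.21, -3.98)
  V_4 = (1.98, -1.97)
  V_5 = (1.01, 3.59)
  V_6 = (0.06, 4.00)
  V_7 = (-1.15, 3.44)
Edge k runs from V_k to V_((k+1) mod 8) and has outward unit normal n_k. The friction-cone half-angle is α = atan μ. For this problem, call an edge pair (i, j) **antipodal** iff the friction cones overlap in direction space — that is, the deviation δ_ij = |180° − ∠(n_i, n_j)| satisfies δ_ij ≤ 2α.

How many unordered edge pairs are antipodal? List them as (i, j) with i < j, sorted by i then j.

count = 5; pairs: (0,4), (1,4), (2,5), (3,6), (3,7)

α = atan 0.25 = 14.04°;  2α = 28.07°
n_0 = (-1.0000, -0.0000)
n_1 = (-0.9207, -0.3902)
n_2 = (-0.5787, -0.8155)
n_3 = (+0.6762, -0.7367)
n_4 = (+0.9851, +0.1719)
n_5 = (+0.3963, +0.9181)
n_6 = (-0.4200, +0.9075)
n_7 = (-0.8944, +0.4472)
  (0,1): δ = 157.03°  ·
  (0,2): δ = 125.36°  ·
  (0,3): δ = 47.45°  ·
  (0,4): δ = 9.90°  ✓
  (0,5): δ = 66.66°  ·
  (0,6): δ = 114.84°  ·
  (0,7): δ = 153.43°  ·
  (1,2): δ = 148.33°  ·
  (1,3): δ = 70.42°  ·
  (1,4): δ = 13.07°  ✓
  (1,5): δ = 43.69°  ·
  (1,6): δ = 91.87°  ·
  (1,7): δ = 130.47°  ·
  (2,3): δ = 102.09°  ·
  (2,4): δ = 44.74°  ·
  (2,5): δ = 12.02°  ✓
  (2,6): δ = 60.20°  ·
  (2,7): δ = 98.80°  ·
  (3,4): δ = 122.65°  ·
  (3,5): δ = 65.89°  ·
  (3,6): δ = 17.71°  ✓
  (3,7): δ = 20.89°  ✓
  (4,5): δ = 123.24°  ·
  (4,6): δ = 75.06°  ·
  (4,7): δ = 36.46°  ·
  (5,6): δ = 131.82°  ·
  (5,7): δ = 93.22°  ·
  (6,7): δ = 141.40°  ·
antipodal pairs: 5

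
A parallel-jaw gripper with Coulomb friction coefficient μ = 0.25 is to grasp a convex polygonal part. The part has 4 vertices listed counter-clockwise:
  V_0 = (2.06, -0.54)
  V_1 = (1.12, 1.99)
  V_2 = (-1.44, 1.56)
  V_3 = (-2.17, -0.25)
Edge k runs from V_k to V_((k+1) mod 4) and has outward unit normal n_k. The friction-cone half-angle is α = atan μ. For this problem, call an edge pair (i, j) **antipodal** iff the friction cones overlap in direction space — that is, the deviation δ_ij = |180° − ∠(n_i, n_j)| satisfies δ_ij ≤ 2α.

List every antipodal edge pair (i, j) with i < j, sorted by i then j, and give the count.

α = atan 0.25 = 14.04°;  2α = 28.07°
n_0 = (+0.9374, +0.3483)
n_1 = (-0.1656, +0.9862)
n_2 = (-0.9274, +0.3740)
n_3 = (-0.0684, -0.9977)
  (0,1): δ = 100.85°  ·
  (0,2): δ = 42.35°  ·
  (0,3): δ = 65.70°  ·
  (1,2): δ = 121.50°  ·
  (1,3): δ = 13.46°  ✓
  (2,3): δ = 71.96°  ·
antipodal pairs: 1

count = 1; pairs: (1,3)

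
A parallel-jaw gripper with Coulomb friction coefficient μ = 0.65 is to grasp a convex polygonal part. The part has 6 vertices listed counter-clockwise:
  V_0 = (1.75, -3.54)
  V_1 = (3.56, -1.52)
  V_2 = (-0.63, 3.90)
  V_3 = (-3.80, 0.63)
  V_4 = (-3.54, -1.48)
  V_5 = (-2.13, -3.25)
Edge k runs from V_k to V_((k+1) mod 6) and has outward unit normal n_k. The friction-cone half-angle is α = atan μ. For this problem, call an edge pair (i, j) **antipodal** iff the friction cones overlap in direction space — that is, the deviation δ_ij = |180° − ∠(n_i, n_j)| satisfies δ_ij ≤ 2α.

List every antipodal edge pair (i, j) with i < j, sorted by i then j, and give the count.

α = atan 0.65 = 33.02°;  2α = 66.05°
n_0 = (+0.7448, -0.6673)
n_1 = (+0.7912, +0.6116)
n_2 = (-0.7180, +0.6960)
n_3 = (-0.9925, -0.1223)
n_4 = (-0.7822, -0.6231)
n_5 = (-0.0745, -0.9972)
  (0,1): δ = 100.43°  ·
  (0,2): δ = 2.25°  ✓
  (0,3): δ = 48.89°  ✓
  (0,4): δ = 80.40°  ·
  (0,5): δ = 127.59°  ·
  (1,2): δ = 81.82°  ·
  (1,3): δ = 30.68°  ✓
  (1,4): δ = 0.83°  ✓
  (1,5): δ = 48.02°  ✓
  (2,3): δ = 128.86°  ·
  (2,4): δ = 97.35°  ·
  (2,5): δ = 50.16°  ✓
  (3,4): δ = 148.48°  ·
  (3,5): δ = 101.30°  ·
  (4,5): δ = 132.82°  ·
antipodal pairs: 6

count = 6; pairs: (0,2), (0,3), (1,3), (1,4), (1,5), (2,5)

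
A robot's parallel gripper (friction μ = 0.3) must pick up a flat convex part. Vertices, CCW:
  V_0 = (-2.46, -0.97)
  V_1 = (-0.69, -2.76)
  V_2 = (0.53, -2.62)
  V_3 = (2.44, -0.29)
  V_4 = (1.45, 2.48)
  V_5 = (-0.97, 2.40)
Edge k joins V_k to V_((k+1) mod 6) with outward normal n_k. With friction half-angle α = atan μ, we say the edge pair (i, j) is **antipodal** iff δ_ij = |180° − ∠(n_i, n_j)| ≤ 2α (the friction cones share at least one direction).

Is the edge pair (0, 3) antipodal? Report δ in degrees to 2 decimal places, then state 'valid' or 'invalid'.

α = atan 0.3 = 16.70°;  2α = 33.40°
edge 0: e_0 = (+1.77, -1.79);  n_0 = (-0.7111, -0.7031)
edge 3: e_3 = (-0.99, +2.77);  n_3 = (+0.9417, +0.3366)
∠(n_0, n_3) = 154.99°
δ = |180° − 154.99°| = 25.01°
25.01° ≤ 2α = 33.40°  →  valid

δ = 25.01°, valid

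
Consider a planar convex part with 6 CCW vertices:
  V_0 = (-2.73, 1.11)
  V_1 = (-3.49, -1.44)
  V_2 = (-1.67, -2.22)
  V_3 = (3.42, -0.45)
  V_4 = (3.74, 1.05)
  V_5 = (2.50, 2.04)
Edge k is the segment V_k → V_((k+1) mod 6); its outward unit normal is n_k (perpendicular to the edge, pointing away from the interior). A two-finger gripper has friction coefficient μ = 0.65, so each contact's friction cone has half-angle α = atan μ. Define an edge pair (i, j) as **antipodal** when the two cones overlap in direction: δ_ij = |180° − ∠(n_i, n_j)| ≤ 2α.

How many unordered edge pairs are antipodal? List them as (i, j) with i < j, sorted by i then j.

count = 6; pairs: (0,2), (0,3), (1,4), (1,5), (2,4), (2,5)

α = atan 0.65 = 33.02°;  2α = 66.05°
n_0 = (-0.9583, +0.2856)
n_1 = (-0.3939, -0.9191)
n_2 = (+0.3284, -0.9445)
n_3 = (+0.9780, -0.2086)
n_4 = (+0.6239, +0.7815)
n_5 = (-0.1751, +0.9846)
  (0,1): δ = 96.60°  ·
  (0,2): δ = 54.23°  ✓
  (0,3): δ = 4.55°  ✓
  (0,4): δ = 67.99°  ·
  (0,5): δ = 116.68°  ·
  (1,2): δ = 137.63°  ·
  (1,3): δ = 78.84°  ·
  (1,4): δ = 15.40°  ✓
  (1,5): δ = 33.28°  ✓
  (2,3): δ = 121.22°  ·
  (2,4): δ = 57.78°  ✓
  (2,5): δ = 9.09°  ✓
  (3,4): δ = 116.56°  ·
  (3,5): δ = 67.87°  ·
  (4,5): δ = 131.31°  ·
antipodal pairs: 6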